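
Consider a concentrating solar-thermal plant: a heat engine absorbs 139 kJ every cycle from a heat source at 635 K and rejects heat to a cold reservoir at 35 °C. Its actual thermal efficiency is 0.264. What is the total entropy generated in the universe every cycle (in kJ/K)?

ΔS_univ ≈ 0.113 kJ/K

T_C = 35 °C → 35 + 273.15 = 308.15 K.
W = η·Q_H = 0.264 × 139 = 36.70 kJ, so Q_C = Q_H − W = 102.3 kJ.
The hot reservoir loses entropy Q_H/T_H = 139/635.00 = 0.2189 kJ/K; the cold reservoir gains Q_C/T_C = 102.3/308.15 = 0.3320 kJ/K.
ΔS_univ = −Q_H/T_H + Q_C/T_C = 0.113 kJ/K (> 0, since η = 0.264 < η_Carnot = 0.515).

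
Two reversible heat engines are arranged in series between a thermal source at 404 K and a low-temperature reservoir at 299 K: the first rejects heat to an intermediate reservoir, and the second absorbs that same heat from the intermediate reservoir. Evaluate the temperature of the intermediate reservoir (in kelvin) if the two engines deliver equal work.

For reversible stages Q_m = Q_H·(T_m/T_H). Setting W₁ = Q_H(1 − T_m/T_H) equal to W₂ = Q_m(1 − T_C/T_m) = Q_H·(T_m − T_C)/T_H gives T_H − T_m = T_m − T_C, so T_m = (T_H + T_C)/2 = (404.00 + 299.00)/2 = 351.5 K.

T_m ≈ 351.5 K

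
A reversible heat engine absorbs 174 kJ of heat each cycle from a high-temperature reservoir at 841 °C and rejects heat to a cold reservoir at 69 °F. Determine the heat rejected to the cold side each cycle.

T_H = 841 °C → 841 + 273.15 = 1114.15 K.
T_C = 69 °F → (69 − 32) × 5/9 = 20.56 °C = 293.71 K.
Since the cycle is reversible, η = 1 − T_C/T_H = 1 − 293.71/1114.15 = 0.7364.
For a reversible cycle Q_C/Q_H = T_C/T_H, so Q_C = 174 × 293.71/1114.15 = 45.9 kJ.

Q_C ≈ 45.9 kJ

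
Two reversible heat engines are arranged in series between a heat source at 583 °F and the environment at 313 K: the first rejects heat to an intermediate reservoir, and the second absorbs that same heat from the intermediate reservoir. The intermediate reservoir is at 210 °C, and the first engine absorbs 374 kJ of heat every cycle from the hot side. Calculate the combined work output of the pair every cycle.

T_H = 583 °F → (583 − 32) × 5/9 = 306.11 °C = 579.26 K.
Two reversible stages in series are equivalent to a single Carnot engine between T_H and T_C, so η_total = 1 − T_C/T_H = 1 − 313.00/579.26 = 0.4597.
W_total = η_total · Q_H = 0.4597 × 374 = 171.9 kJ.

W_total ≈ 171.9 kJ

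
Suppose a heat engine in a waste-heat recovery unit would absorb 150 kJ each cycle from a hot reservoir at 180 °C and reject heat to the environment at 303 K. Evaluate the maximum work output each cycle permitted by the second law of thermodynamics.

W_max ≈ 49.7 kJ

T_H = 180 °C → 180 + 273.15 = 453.15 K.
The second-law ceiling is the Carnot efficiency, η_max = 1 − T_C/T_H = 1 − 303.00/453.15 = 0.3313.
W_max = η_max · Q_H = 0.3313 × 150 = 49.7 kJ.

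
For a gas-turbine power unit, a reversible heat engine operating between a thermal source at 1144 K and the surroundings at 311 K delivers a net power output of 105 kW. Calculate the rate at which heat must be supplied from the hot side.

Since the cycle is reversible, η = 1 − T_C/T_H = 1 − 311.00/1144.00 = 0.7281.
Q_H = W/η = 105/0.7281 = 144.2 kW.

Q̇_H ≈ 144.2 kW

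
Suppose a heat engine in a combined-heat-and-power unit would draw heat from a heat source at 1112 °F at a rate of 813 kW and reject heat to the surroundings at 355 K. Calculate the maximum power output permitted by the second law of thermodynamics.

T_H = 1112 °F → (1112 − 32) × 5/9 = 600.00 °C = 873.15 K.
The second-law ceiling is the Carnot efficiency, η_max = 1 − T_C/T_H = 1 − 355.00/873.15 = 0.5934.
W_max = η_max · Q_H = 0.5934 × 813 = 482.5 kW.

Ẇ_max ≈ 482.5 kW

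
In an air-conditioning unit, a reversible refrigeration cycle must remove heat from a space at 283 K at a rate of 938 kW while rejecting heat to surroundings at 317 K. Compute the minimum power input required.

For a reversible refrigerator, COP_R = T_C/(T_H − T_C) = 283.00/34.00 = 8.3235.
W = Q_C/COP_R = 938/8.3235 = 112.7 kW.

Ẇ_in ≈ 112.7 kW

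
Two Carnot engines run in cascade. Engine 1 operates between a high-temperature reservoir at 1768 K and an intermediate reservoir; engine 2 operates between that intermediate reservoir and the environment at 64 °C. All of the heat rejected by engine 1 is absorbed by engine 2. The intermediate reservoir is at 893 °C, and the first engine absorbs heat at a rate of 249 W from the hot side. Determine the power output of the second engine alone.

T_C = 64 °C → 64 + 273.15 = 337.15 K.
T_m = 893 °C → 893 + 273.15 = 1166.15 K.
Heat entering the second stage: Q_m = Q_H·(T_m/T_H) = 249 × 1166.15/1768.00 = 164 W.
Second-stage efficiency η₂ = 1 − T_C/T_m = 1 − 337.15/1166.15 = 0.7109, so W₂ = η₂·Q_m = 117 W.

Ẇ₂ ≈ 117 W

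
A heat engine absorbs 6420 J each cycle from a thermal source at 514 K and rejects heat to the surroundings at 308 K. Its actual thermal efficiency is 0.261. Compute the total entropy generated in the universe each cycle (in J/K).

W = η·Q_H = 0.261 × 6420 = 1676 J, so Q_C = Q_H − W = 4744 J.
The hot reservoir loses entropy Q_H/T_H = 6420/514.00 = 12.49 J/K; the cold reservoir gains Q_C/T_C = 4744/308.00 = 15.40 J/K.
ΔS_univ = −Q_H/T_H + Q_C/T_C = 2.91 J/K (> 0, since η = 0.261 < η_Carnot = 0.401).

ΔS_univ ≈ 2.91 J/K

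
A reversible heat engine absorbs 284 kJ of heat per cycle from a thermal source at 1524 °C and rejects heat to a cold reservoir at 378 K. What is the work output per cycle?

W ≈ 224.3 kJ

T_H = 1524 °C → 1524 + 273.15 = 1797.15 K.
For a reversible engine, η = 1 − T_C/T_H = 1 − 378.00/1797.15 = 0.7897.
W = η·Q_H = 0.7897 × 284 = 224.3 kJ.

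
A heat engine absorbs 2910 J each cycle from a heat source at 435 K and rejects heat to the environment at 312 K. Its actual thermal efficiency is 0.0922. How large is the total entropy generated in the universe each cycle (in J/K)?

ΔS_univ ≈ 1.777 J/K

W = η·Q_H = 0.0922 × 2910 = 268.3 J, so Q_C = Q_H − W = 2642 J.
Reservoir entropy changes: ΔS_H = −Q_H/T_H = −2910/435.00 = -6.690 J/K and ΔS_C = +Q_C/T_C = 2642/312.00 = 8.467 J/K.
ΔS_univ = −Q_H/T_H + Q_C/T_C = 1.777 J/K (> 0, since η = 0.0922 < η_Carnot = 0.283).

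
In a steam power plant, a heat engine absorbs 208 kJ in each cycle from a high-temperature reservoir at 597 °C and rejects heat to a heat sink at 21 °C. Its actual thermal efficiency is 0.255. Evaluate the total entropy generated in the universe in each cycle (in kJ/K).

T_H = 597 °C → 597 + 273.15 = 870.15 K.
T_C = 21 °C → 21 + 273.15 = 294.15 K.
W = η·Q_H = 0.255 × 208 = 53.04 kJ, so Q_C = Q_H − W = 155.0 kJ.
Reservoir entropy changes: ΔS_H = −Q_H/T_H = −208/870.15 = -0.2390 kJ/K and ΔS_C = +Q_C/T_C = 155.0/294.15 = 0.5268 kJ/K.
ΔS_univ = −Q_H/T_H + Q_C/T_C = 0.288 kJ/K (> 0, since η = 0.255 < η_Carnot = 0.662).

ΔS_univ ≈ 0.288 kJ/K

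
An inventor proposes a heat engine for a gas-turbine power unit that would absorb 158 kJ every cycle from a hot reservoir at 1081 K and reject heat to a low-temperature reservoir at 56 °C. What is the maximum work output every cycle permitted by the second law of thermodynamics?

W_max ≈ 110 kJ

T_C = 56 °C → 56 + 273.15 = 329.15 K.
The second-law ceiling is the Carnot efficiency, η_max = 1 − T_C/T_H = 1 − 329.15/1081.00 = 0.6955.
W_max = η_max · Q_H = 0.6955 × 158 = 110 kJ.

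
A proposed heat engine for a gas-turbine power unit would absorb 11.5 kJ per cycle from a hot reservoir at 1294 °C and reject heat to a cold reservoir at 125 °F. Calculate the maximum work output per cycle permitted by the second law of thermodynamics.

W_max ≈ 9.116 kJ

T_H = 1294 °C → 1294 + 273.15 = 1567.15 K.
T_C = 125 °F → (125 − 32) × 5/9 = 51.67 °C = 324.82 K.
No engine can exceed the Carnot limit: η_max = 1 − T_C/T_H = 1 − 324.82/1567.15 = 0.7927.
W_max = η_max · Q_H = 0.7927 × 11.5 = 9.116 kJ.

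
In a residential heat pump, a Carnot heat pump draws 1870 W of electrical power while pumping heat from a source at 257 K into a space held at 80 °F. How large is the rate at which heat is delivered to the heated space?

Q̇_H ≈ 13100 W

T_H = 80 °F → (80 − 32) × 5/9 = 26.67 °C = 299.82 K.
Reversible heating COP: COP_HP = T_H/(T_H − T_C) = 299.82/42.82 = 7.0023.
Q_H = COP_HP · W = 7.0023 × 1870 = 13100 W.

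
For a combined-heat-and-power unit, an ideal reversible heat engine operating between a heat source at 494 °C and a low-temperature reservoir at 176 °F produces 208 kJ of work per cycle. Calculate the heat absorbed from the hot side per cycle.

Q_H ≈ 385.4 kJ

T_H = 494 °C → 494 + 273.15 = 767.15 K.
T_C = 176 °F → (176 − 32) × 5/9 = 80.00 °C = 353.15 K.
For a reversible engine, η = 1 − T_C/T_H = 1 − 353.15/767.15 = 0.5397.
Q_H = W/η = 208/0.5397 = 385.4 kJ.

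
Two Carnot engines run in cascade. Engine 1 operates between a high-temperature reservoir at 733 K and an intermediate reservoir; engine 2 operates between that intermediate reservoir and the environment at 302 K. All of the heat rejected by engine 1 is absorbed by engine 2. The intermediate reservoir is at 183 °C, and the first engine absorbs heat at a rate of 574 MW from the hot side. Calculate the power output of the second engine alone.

Ẇ₂ ≈ 120.7 MW

T_m = 183 °C → 183 + 273.15 = 456.15 K.
Heat entering the second stage: Q_m = Q_H·(T_m/T_H) = 574 × 456.15/733.00 = 357.2 MW.
Second-stage efficiency η₂ = 1 − T_C/T_m = 1 − 302.00/456.15 = 0.3379, so W₂ = η₂·Q_m = 120.7 MW.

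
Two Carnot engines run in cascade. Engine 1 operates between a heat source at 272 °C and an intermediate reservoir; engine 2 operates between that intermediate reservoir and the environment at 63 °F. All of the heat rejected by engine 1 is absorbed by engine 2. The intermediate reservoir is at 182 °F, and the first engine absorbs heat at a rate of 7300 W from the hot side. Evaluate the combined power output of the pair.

T_H = 272 °C → 272 + 273.15 = 545.15 K.
T_C = 63 °F → (63 − 32) × 5/9 = 17.22 °C = 290.37 K.
Two reversible stages in series are equivalent to a single Carnot engine between T_H and T_C, so η_total = 1 − T_C/T_H = 1 − 290.37/545.15 = 0.4674.
W_total = η_total · Q_H = 0.4674 × 7300 = 3410 W.

Ẇ_total ≈ 3410 W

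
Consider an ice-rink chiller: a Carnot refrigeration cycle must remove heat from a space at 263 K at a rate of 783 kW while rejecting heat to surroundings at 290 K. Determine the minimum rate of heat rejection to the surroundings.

For a reversible cycle Q_H/Q_C = T_H/T_C, so Q_H = Q_C·T_H/T_C = 783 × 290.00/263.00 = 863 kW.

Q̇_H ≈ 863 kW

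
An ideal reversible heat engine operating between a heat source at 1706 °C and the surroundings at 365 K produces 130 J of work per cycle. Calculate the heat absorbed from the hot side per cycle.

T_H = 1706 °C → 1706 + 273.15 = 1979.15 K.
Carnot efficiency: η = 1 − T_C/T_H = 1 − 365.00/1979.15 = 0.8156.
Q_H = W/η = 130/0.8156 = 159 J.

Q_H ≈ 159 J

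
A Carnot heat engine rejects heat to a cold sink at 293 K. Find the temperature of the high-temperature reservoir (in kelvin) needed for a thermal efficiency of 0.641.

T_H ≈ 816.2 K

From η = 1 − T_C/T_H, solving for T_H gives T_H = T_C/(1 − η) = 293.00/(1 − 0.641) = 816.2 K.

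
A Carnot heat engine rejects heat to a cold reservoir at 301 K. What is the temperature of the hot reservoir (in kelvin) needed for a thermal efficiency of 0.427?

From η = 1 − T_C/T_H, solving for T_H gives T_H = T_C/(1 − η) = 301.00/(1 − 0.427) = 525 K.

T_H ≈ 525 K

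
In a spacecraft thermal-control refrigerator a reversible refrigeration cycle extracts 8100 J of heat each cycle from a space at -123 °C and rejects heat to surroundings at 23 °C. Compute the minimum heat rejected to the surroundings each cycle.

Q_H ≈ 16000 J

T_H = 23 °C → 23 + 273.15 = 296.15 K.
T_C = -123 °C → -123 + 273.15 = 150.15 K.
For a reversible cycle Q_H/Q_C = T_H/T_C, so Q_H = Q_C·T_H/T_C = 8100 × 296.15/150.15 = 16000 J.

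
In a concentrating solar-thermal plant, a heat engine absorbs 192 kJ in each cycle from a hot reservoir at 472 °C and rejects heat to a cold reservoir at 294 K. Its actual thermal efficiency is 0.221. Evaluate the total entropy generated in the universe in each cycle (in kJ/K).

ΔS_univ ≈ 0.251 kJ/K

T_H = 472 °C → 472 + 273.15 = 745.15 K.
W = η·Q_H = 0.221 × 192 = 42.43 kJ, so Q_C = Q_H − W = 149.6 kJ.
Reservoir entropy changes: ΔS_H = −Q_H/T_H = −192/745.15 = -0.2577 kJ/K and ΔS_C = +Q_C/T_C = 149.6/294.00 = 0.5087 kJ/K.
ΔS_univ = −Q_H/T_H + Q_C/T_C = 0.251 kJ/K (> 0, since η = 0.221 < η_Carnot = 0.605).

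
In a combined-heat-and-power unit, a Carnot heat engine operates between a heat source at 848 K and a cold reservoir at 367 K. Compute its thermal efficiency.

Since the cycle is reversible, η = 1 − T_C/T_H = 1 − 367.00/848.00 = 0.567.

η ≈ 0.567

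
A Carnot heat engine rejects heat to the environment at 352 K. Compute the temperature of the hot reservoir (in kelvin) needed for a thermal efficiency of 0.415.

T_H ≈ 602 K

From η = 1 − T_C/T_H, solving for T_H gives T_H = T_C/(1 − η) = 352.00/(1 − 0.415) = 602 K.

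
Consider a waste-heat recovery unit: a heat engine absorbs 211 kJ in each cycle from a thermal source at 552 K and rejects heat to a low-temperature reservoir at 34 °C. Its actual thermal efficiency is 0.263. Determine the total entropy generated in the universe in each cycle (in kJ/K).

ΔS_univ ≈ 0.124 kJ/K

T_C = 34 °C → 34 + 273.15 = 307.15 K.
W = η·Q_H = 0.263 × 211 = 55.49 kJ, so Q_C = Q_H − W = 155.5 kJ.
The hot reservoir loses entropy Q_H/T_H = 211/552.00 = 0.3822 kJ/K; the cold reservoir gains Q_C/T_C = 155.5/307.15 = 0.5063 kJ/K.
ΔS_univ = −Q_H/T_H + Q_C/T_C = 0.124 kJ/K (> 0, since η = 0.263 < η_Carnot = 0.444).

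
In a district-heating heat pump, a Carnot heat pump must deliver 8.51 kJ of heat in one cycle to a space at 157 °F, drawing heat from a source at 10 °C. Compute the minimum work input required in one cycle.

T_H = 157 °F → (157 − 32) × 5/9 = 69.44 °C = 342.59 K.
T_C = 10 °C → 10 + 273.15 = 283.15 K.
For a reversible heat pump, COP_HP = T_H/(T_H − T_C) = 342.59/59.44 = 5.7633.
W = Q_H/COP_HP = 8.51/5.7633 = 1.477 kJ.

W_in ≈ 1.477 kJ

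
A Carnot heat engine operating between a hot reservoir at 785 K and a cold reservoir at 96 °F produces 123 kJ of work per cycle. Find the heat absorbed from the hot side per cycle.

Q_H ≈ 203 kJ

T_C = 96 °F → (96 − 32) × 5/9 = 35.56 °C = 308.71 K.
Since the cycle is reversible, η = 1 − T_C/T_H = 1 − 308.71/785.00 = 0.6067.
Q_H = W/η = 123/0.6067 = 203 kJ.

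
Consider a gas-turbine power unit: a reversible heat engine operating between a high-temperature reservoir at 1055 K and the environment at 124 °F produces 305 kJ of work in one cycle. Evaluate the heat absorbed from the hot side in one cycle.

Q_H ≈ 440 kJ

T_C = 124 °F → (124 − 32) × 5/9 = 51.11 °C = 324.26 K.
η_rev = 1 − T_C/T_H = 1 − 324.26/1055.00 = 0.6926.
Q_H = W/η = 305/0.6926 = 440 kJ.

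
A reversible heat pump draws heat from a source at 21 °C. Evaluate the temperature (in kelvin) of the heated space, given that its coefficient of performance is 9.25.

T_H ≈ 330 K

T_C = 21 °C → 21 + 273.15 = 294.15 K.
COP_HP = T_H/(T_H − T_C) ⇒ T_H = T_C·COP_HP/(COP_HP − 1) = 294.15 × 9.25/(9.25 − 1) = 330 K.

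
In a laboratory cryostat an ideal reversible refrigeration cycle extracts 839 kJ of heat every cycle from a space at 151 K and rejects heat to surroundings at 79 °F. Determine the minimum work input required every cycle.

W_in ≈ 823.8 kJ

T_H = 79 °F → (79 − 32) × 5/9 = 26.11 °C = 299.26 K.
COP_R = T_C/(T_H − T_C) = 151.00/148.26 = 1.0185.
W = Q_C/COP_R = 839/1.0185 = 823.8 kJ.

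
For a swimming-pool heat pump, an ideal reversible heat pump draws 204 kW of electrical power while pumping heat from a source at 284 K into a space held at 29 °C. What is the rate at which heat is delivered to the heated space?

Q̇_H ≈ 3400 kW

T_H = 29 °C → 29 + 273.15 = 302.15 K.
The Carnot heat-pump COP is COP_HP = T_H/(T_H − T_C) = 302.15/18.15 = 16.6474.
Q_H = COP_HP · W = 16.6474 × 204 = 3400 kW.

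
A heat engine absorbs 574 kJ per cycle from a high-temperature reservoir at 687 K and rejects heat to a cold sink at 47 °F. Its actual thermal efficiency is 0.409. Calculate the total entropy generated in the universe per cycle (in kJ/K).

T_C = 47 °F → (47 − 32) × 5/9 = 8.33 °C = 281.48 K.
W = η·Q_H = 0.409 × 574 = 234.8 kJ, so Q_C = Q_H − W = 339.2 kJ.
Entropy balance on the reservoirs: −Q_H/T_H = -0.8355 kJ/K, +Q_C/T_C = 1.205 kJ/K.
ΔS_univ = −Q_H/T_H + Q_C/T_C = 0.370 kJ/K (> 0, since η = 0.409 < η_Carnot = 0.590).

ΔS_univ ≈ 0.370 kJ/K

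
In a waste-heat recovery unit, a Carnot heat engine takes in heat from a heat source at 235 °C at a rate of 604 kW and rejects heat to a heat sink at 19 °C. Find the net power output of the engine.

T_H = 235 °C → 235 + 273.15 = 508.15 K.
T_C = 19 °C → 19 + 273.15 = 292.15 K.
The Carnot efficiency is η = 1 − T_C/T_H = 1 − 292.15/508.15 = 0.4251.
W = η·Q_H = 0.4251 × 604 = 256.7 kW.

Ẇ ≈ 256.7 kW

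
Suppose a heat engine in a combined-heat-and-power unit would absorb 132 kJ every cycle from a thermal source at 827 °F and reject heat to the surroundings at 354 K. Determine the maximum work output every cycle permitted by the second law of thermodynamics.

T_H = 827 °F → (827 − 32) × 5/9 = 441.67 °C = 714.82 K.
The second-law ceiling is the Carnot efficiency, η_max = 1 − T_C/T_H = 1 − 354.00/714.82 = 0.5048.
W_max = η_max · Q_H = 0.5048 × 132 = 66.63 kJ.

W_max ≈ 66.63 kJ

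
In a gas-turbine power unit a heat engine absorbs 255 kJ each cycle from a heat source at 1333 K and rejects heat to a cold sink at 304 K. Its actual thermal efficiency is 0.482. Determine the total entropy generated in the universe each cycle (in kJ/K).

W = η·Q_H = 0.482 × 255 = 122.9 kJ, so Q_C = Q_H − W = 132.1 kJ.
The hot reservoir loses entropy Q_H/T_H = 255/1333.00 = 0.1913 kJ/K; the cold reservoir gains Q_C/T_C = 132.1/304.00 = 0.4345 kJ/K.
ΔS_univ = −Q_H/T_H + Q_C/T_C = 0.2432 kJ/K (> 0, since η = 0.482 < η_Carnot = 0.772).

ΔS_univ ≈ 0.2432 kJ/K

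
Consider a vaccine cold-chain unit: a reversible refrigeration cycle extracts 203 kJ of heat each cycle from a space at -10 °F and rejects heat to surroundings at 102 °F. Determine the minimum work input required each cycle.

W_in ≈ 50.6 kJ

T_H = 102 °F → (102 − 32) × 5/9 = 38.89 °C = 312.04 K.
T_C = -10 °F → (-10 − 32) × 5/9 = -23.33 °C = 249.82 K.
Carnot COP: COP_R = T_C/(T_H − T_C) = 249.82/62.22 = 4.0149.
W = Q_C/COP_R = 203/4.0149 = 50.6 kJ.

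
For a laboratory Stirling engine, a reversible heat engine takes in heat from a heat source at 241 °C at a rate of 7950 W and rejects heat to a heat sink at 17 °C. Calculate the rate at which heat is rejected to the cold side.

T_H = 241 °C → 241 + 273.15 = 514.15 K.
T_C = 17 °C → 17 + 273.15 = 290.15 K.
The Carnot efficiency is η = 1 − T_C/T_H = 1 − 290.15/514.15 = 0.4357.
For a reversible cycle Q_C/Q_H = T_C/T_H, so Q_C = 7950 × 290.15/514.15 = 4490 W.

Q̇_C ≈ 4490 W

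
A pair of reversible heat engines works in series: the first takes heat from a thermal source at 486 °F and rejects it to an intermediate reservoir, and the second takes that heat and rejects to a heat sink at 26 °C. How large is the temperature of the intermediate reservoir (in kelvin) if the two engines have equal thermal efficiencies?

T_m ≈ 396 K

T_H = 486 °F → (486 − 32) × 5/9 = 252.22 °C = 525.37 K.
T_C = 26 °C → 26 + 273.15 = 299.15 K.
Equal efficiencies require 1 − T_m/T_H = 1 − T_C/T_m, i.e. T_m/T_H = T_C/T_m, so T_m = √(T_H·T_C) = √(525.37 × 299.15) = 396 K.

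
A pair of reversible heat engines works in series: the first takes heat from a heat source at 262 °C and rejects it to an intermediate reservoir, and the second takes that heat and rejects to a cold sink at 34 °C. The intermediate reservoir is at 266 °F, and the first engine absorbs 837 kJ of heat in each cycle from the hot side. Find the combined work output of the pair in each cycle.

T_H = 262 °C → 262 + 273.15 = 535.15 K.
T_C = 34 °C → 34 + 273.15 = 307.15 K.
Two reversible stages in series are equivalent to a single Carnot engine between T_H and T_C, so η_total = 1 − T_C/T_H = 1 − 307.15/535.15 = 0.4260.
W_total = η_total · Q_H = 0.4260 × 837 = 357 kJ.

W_total ≈ 357 kJ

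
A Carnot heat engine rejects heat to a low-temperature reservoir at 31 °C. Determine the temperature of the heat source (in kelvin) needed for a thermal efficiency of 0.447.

T_H ≈ 550 K

T_C = 31 °C → 31 + 273.15 = 304.15 K.
From η = 1 − T_C/T_H, solving for T_H gives T_H = T_C/(1 − η) = 304.15/(1 − 0.447) = 550 K.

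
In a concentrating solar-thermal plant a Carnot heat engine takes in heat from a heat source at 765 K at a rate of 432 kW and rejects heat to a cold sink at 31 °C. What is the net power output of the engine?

Ẇ ≈ 260 kW

T_C = 31 °C → 31 + 273.15 = 304.15 K.
The Carnot efficiency is η = 1 − T_C/T_H = 1 − 304.15/765.00 = 0.6024.
W = η·Q_H = 0.6024 × 432 = 260 kW.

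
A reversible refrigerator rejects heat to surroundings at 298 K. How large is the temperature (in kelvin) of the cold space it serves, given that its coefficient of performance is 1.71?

T_C ≈ 188 K

COP_R = T_C/(T_H − T_C) ⇒ T_C = T_H·COP_R/(1 + COP_R) = 298.00 × 1.71/(1 + 1.71) = 188 K.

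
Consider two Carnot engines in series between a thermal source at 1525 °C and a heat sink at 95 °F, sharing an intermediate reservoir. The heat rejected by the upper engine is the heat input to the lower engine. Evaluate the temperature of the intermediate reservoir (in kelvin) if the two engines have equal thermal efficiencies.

T_H = 1525 °C → 1525 + 273.15 = 1798.15 K.
T_C = 95 °F → (95 − 32) × 5/9 = 35.00 °C = 308.15 K.
Equal efficiencies require 1 − T_m/T_H = 1 − T_C/T_m, i.e. T_m/T_H = T_C/T_m, so T_m = √(T_H·T_C) = √(1798.15 × 308.15) = 744.4 K.

T_m ≈ 744.4 K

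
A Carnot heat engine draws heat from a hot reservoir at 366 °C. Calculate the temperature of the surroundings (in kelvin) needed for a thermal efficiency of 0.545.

T_H = 366 °C → 366 + 273.15 = 639.15 K.
From η = 1 − T_C/T_H, T_C = T_H·(1 − η) = 639.15 × (1 − 0.545) = 291 K.

T_C ≈ 291 K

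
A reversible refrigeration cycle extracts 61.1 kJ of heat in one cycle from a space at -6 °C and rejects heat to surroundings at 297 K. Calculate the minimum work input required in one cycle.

W_in ≈ 6.827 kJ

T_C = -6 °C → -6 + 273.15 = 267.15 K.
COP_R = T_C/(T_H − T_C) = 267.15/29.85 = 8.9497.
W = Q_C/COP_R = 61.1/8.9497 = 6.827 kJ.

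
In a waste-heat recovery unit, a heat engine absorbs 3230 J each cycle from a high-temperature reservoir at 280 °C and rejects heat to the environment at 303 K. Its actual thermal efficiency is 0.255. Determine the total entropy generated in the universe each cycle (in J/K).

T_H = 280 °C → 280 + 273.15 = 553.15 K.
W = η·Q_H = 0.255 × 3230 = 823.6 J, so Q_C = Q_H − W = 2406 J.
The hot reservoir loses entropy Q_H/T_H = 3230/553.15 = 5.839 J/K; the cold reservoir gains Q_C/T_C = 2406/303.00 = 7.942 J/K.
ΔS_univ = −Q_H/T_H + Q_C/T_C = 2.102 J/K (> 0, since η = 0.255 < η_Carnot = 0.452).

ΔS_univ ≈ 2.102 J/K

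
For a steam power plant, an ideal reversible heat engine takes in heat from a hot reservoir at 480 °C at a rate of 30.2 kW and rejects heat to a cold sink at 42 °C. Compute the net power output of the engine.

Ẇ ≈ 17.6 kW

T_H = 480 °C → 480 + 273.15 = 753.15 K.
T_C = 42 °C → 42 + 273.15 = 315.15 K.
The Carnot efficiency is η = 1 − T_C/T_H = 1 − 315.15/753.15 = 0.5816.
W = η·Q_H = 0.5816 × 30.2 = 17.6 kW.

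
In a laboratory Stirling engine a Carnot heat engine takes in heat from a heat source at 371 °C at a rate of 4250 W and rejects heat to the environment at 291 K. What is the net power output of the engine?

Ẇ ≈ 2330 W

T_H = 371 °C → 371 + 273.15 = 644.15 K.
Carnot efficiency: η = 1 − T_C/T_H = 1 − 291.00/644.15 = 0.5482.
W = η·Q_H = 0.5482 × 4250 = 2330 W.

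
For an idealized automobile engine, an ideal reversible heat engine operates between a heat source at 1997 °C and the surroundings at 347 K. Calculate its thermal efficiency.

η ≈ 0.847

T_H = 1997 °C → 1997 + 273.15 = 2270.15 K.
For a reversible engine, η = 1 − T_C/T_H = 1 − 347.00/2270.15 = 0.847.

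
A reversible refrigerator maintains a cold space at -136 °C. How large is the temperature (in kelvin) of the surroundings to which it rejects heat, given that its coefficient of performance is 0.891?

T_H ≈ 291 K

T_C = -136 °C → -136 + 273.15 = 137.15 K.
COP_R = T_C/(T_H − T_C) ⇒ T_H = T_C·(1 + 1/COP_R) = 137.15 × (1 + 1/0.891) = 291 K.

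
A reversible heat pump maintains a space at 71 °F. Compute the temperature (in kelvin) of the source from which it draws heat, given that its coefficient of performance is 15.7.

T_H = 71 °F → (71 − 32) × 5/9 = 21.67 °C = 294.82 K.
COP_HP = T_H/(T_H − T_C) ⇒ T_C = T_H·(COP_HP − 1)/COP_HP = 294.82 × (15.7 − 1)/15.7 = 276 K.

T_C ≈ 276 K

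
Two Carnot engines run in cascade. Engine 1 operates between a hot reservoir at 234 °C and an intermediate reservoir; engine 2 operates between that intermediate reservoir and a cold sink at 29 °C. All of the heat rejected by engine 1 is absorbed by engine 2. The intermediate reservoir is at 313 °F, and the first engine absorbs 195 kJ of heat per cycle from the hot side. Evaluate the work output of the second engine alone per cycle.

T_H = 234 °C → 234 + 273.15 = 507.15 K.
T_C = 29 °C → 29 + 273.15 = 302.15 K.
T_m = 313 °F → (313 − 32) × 5/9 = 156.11 °C = 429.26 K.
Heat entering the second stage: Q_m = Q_H·(T_m/T_H) = 195 × 429.26/507.15 = 165 kJ.
Second-stage efficiency η₂ = 1 − T_C/T_m = 1 − 302.15/429.26 = 0.2961, so W₂ = η₂·Q_m = 48.9 kJ.

W₂ ≈ 48.9 kJ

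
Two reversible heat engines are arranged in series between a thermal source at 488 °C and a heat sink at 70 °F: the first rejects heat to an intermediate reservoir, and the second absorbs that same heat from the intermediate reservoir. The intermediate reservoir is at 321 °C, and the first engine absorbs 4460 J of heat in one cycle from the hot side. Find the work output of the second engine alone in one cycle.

T_H = 488 °C → 488 + 273.15 = 761.15 K.
T_C = 70 °F → (70 − 32) × 5/9 = 21.11 °C = 294.26 K.
T_m = 321 °C → 321 + 273.15 = 594.15 K.
Heat entering the second stage: Q_m = Q_H·(T_m/T_H) = 4460 × 594.15/761.15 = 3481 J.
Second-stage efficiency η₂ = 1 − T_C/T_m = 1 − 294.26/594.15 = 0.5047, so W₂ = η₂·Q_m = 1757 J.

W₂ ≈ 1757 J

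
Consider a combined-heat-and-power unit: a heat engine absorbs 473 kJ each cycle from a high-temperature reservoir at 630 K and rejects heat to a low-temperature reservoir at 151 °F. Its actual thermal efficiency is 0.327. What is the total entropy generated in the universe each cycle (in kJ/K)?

ΔS_univ ≈ 0.188 kJ/K

T_C = 151 °F → (151 − 32) × 5/9 = 66.11 °C = 339.26 K.
W = η·Q_H = 0.327 × 473 = 154.7 kJ, so Q_C = Q_H − W = 318.3 kJ.
Entropy balance on the reservoirs: −Q_H/T_H = -0.7508 kJ/K, +Q_C/T_C = 0.9383 kJ/K.
ΔS_univ = −Q_H/T_H + Q_C/T_C = 0.188 kJ/K (> 0, since η = 0.327 < η_Carnot = 0.461).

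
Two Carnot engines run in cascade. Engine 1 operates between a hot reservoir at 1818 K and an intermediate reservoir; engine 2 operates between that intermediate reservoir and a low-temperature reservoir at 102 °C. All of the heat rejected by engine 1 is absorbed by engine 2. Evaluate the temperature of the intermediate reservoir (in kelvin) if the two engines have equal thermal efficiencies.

T_m ≈ 826 K

T_C = 102 °C → 102 + 273.15 = 375.15 K.
Equal efficiencies require 1 − T_m/T_H = 1 − T_C/T_m, i.e. T_m/T_H = T_C/T_m, so T_m = √(T_H·T_C) = √(1818.00 × 375.15) = 826 K.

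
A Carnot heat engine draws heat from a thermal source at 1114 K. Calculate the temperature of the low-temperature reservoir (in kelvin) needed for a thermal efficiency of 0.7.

T_C ≈ 334.2 K

From η = 1 − T_C/T_H, T_C = T_H·(1 − η) = 1114.00 × (1 − 0.7) = 334.2 K.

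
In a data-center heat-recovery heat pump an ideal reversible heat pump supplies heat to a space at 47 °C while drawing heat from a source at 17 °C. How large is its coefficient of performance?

T_H = 47 °C → 47 + 273.15 = 320.15 K.
T_C = 17 °C → 17 + 273.15 = 290.15 K.
For a reversible heat pump, COP_HP = T_H/(T_H − T_C) = 320.15/(320.15 − 290.15) = 10.7.

COP_HP ≈ 10.7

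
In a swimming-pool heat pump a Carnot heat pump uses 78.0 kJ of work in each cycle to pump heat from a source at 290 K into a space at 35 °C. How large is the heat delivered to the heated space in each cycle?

Q_H ≈ 1320 kJ

T_H = 35 °C → 35 + 273.15 = 308.15 K.
Reversible heating COP: COP_HP = T_H/(T_H − T_C) = 308.15/18.15 = 16.9780.
Q_H = COP_HP · W = 16.9780 × 78.0 = 1320 kJ.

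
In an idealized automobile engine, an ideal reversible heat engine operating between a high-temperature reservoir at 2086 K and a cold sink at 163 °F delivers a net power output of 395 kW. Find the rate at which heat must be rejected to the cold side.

T_C = 163 °F → (163 − 32) × 5/9 = 72.78 °C = 345.93 K.
η_rev = 1 − T_C/T_H = 1 − 345.93/2086.00 = 0.8342.
Since Q_C/Q_H = T_C/T_H and Q_H = W/η, Q_C = W·T_C/(T_H − T_C) = 395 × 345.93/1740.07 = 78.5 kW.

Q̇_C ≈ 78.5 kW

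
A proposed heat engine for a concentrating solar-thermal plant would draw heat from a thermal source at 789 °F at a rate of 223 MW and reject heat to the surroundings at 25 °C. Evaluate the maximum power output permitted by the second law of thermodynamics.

Ẇ_max ≈ 127 MW

T_H = 789 °F → (789 − 32) × 5/9 = 420.56 °C = 693.71 K.
T_C = 25 °C → 25 + 273.15 = 298.15 K.
By the Carnot theorem, η_max = 1 − T_C/T_H = 1 − 298.15/693.71 = 0.5702.
W_max = η_max · Q_H = 0.5702 × 223 = 127 MW.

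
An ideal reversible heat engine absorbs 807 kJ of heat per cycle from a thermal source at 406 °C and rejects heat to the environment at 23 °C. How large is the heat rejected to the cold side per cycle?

Q_C ≈ 352 kJ

T_H = 406 °C → 406 + 273.15 = 679.15 K.
T_C = 23 °C → 23 + 273.15 = 296.15 K.
The Carnot efficiency is η = 1 − T_C/T_H = 1 − 296.15/679.15 = 0.5639.
For a reversible cycle Q_C/Q_H = T_C/T_H, so Q_C = 807 × 296.15/679.15 = 352 kJ.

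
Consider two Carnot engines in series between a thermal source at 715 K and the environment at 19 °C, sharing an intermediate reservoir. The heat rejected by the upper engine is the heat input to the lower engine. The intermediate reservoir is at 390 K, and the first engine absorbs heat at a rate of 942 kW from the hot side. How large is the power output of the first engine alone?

T_C = 19 °C → 19 + 273.15 = 292.15 K.
First-stage efficiency η₁ = 1 − T_m/T_H = 1 − 390.00/715.00 = 0.4545.
W₁ = η₁·Q_H = 0.4545 × 942 = 428 kW.

Ẇ₁ ≈ 428 kW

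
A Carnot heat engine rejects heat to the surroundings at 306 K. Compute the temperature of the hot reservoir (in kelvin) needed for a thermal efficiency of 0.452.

T_H ≈ 558 K

From η = 1 − T_C/T_H, solving for T_H gives T_H = T_C/(1 − η) = 306.00/(1 − 0.452) = 558 K.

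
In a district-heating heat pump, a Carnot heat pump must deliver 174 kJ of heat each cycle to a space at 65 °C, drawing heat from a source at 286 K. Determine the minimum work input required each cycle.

T_H = 65 °C → 65 + 273.15 = 338.15 K.
For a reversible heat pump, COP_HP = T_H/(T_H − T_C) = 338.15/52.15 = 6.4842.
W = Q_H/COP_HP = 174/6.4842 = 26.8 kJ.

W_in ≈ 26.8 kJ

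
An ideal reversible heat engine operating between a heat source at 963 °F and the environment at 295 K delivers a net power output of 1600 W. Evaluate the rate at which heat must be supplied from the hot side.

T_H = 963 °F → (963 − 32) × 5/9 = 517.22 °C = 790.37 K.
η_rev = 1 − T_C/T_H = 1 − 295.00/790.37 = 0.6268.
Q_H = W/η = 1600/0.6268 = 2550 W.

Q̇_H ≈ 2550 W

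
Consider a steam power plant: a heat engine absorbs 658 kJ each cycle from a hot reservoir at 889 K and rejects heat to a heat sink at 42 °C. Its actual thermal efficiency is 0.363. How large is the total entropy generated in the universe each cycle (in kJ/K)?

ΔS_univ ≈ 0.590 kJ/K

T_C = 42 °C → 42 + 273.15 = 315.15 K.
W = η·Q_H = 0.363 × 658 = 238.9 kJ, so Q_C = Q_H − W = 419.1 kJ.
Entropy balance on the reservoirs: −Q_H/T_H = -0.7402 kJ/K, +Q_C/T_C = 1.330 kJ/K.
ΔS_univ = −Q_H/T_H + Q_C/T_C = 0.590 kJ/K (> 0, since η = 0.363 < η_Carnot = 0.646).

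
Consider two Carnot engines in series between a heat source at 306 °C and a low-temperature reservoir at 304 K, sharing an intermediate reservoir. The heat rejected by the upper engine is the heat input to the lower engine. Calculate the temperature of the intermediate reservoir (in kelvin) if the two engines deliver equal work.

T_H = 306 °C → 306 + 273.15 = 579.15 K.
For reversible stages Q_m = Q_H·(T_m/T_H). Setting W₁ = Q_H(1 − T_m/T_H) equal to W₂ = Q_m(1 − T_C/T_m) = Q_H·(T_m − T_C)/T_H gives T_H − T_m = T_m − T_C, so T_m = (T_H + T_C)/2 = (579.15 + 304.00)/2 = 441.6 K.

T_m ≈ 441.6 K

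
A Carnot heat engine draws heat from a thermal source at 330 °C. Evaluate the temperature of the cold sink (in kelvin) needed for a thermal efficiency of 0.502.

T_C ≈ 300.4 K

T_H = 330 °C → 330 + 273.15 = 603.15 K.
From η = 1 − T_C/T_H, T_C = T_H·(1 − η) = 603.15 × (1 − 0.502) = 300.4 K.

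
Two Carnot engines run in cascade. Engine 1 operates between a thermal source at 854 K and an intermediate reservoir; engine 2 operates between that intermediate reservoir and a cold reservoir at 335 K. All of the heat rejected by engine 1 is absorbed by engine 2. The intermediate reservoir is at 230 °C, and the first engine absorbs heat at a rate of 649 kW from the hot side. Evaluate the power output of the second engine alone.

Ẇ₂ ≈ 128 kW

T_m = 230 °C → 230 + 273.15 = 503.15 K.
Heat entering the second stage: Q_m = Q_H·(T_m/T_H) = 649 × 503.15/854.00 = 382 kW.
Second-stage efficiency η₂ = 1 − T_C/T_m = 1 − 335.00/503.15 = 0.3342, so W₂ = η₂·Q_m = 128 kW.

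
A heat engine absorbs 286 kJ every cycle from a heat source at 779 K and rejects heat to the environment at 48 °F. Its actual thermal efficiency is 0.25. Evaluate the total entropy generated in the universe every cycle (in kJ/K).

T_C = 48 °F → (48 − 32) × 5/9 = 8.89 °C = 282.04 K.
W = η·Q_H = 0.25 × 286 = 71.50 kJ, so Q_C = Q_H − W = 214.5 kJ.
The hot reservoir loses entropy Q_H/T_H = 286/779.00 = 0.3671 kJ/K; the cold reservoir gains Q_C/T_C = 214.5/282.04 = 0.7605 kJ/K.
ΔS_univ = −Q_H/T_H + Q_C/T_C = 0.3934 kJ/K (> 0, since η = 0.25 < η_Carnot = 0.638).

ΔS_univ ≈ 0.3934 kJ/K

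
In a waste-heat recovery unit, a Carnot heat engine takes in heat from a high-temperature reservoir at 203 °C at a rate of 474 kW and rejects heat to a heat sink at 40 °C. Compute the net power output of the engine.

Ẇ ≈ 162.3 kW

T_H = 203 °C → 203 + 273.15 = 476.15 K.
T_C = 40 °C → 40 + 273.15 = 313.15 K.
Since the cycle is reversible, η = 1 − T_C/T_H = 1 − 313.15/476.15 = 0.3423.
W = η·Q_H = 0.3423 × 474 = 162.3 kW.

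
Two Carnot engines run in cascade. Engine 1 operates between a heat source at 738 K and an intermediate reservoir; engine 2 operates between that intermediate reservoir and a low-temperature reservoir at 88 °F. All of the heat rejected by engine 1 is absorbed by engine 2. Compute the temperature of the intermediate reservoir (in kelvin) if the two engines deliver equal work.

T_C = 88 °F → (88 − 32) × 5/9 = 31.11 °C = 304.26 K.
For reversible stages Q_m = Q_H·(T_m/T_H). Setting W₁ = Q_H(1 − T_m/T_H) equal to W₂ = Q_m(1 − T_C/T_m) = Q_H·(T_m − T_C)/T_H gives T_H − T_m = T_m − T_C, so T_m = (T_H + T_C)/2 = (738.00 + 304.26)/2 = 521 K.

T_m ≈ 521 K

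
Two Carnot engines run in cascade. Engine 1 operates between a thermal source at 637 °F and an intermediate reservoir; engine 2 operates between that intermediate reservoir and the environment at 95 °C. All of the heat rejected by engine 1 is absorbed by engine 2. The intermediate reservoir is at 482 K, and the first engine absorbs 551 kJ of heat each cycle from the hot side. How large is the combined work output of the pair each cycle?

T_H = 637 °F → (637 − 32) × 5/9 = 336.11 °C = 609.26 K.
T_C = 95 °C → 95 + 273.15 = 368.15 K.
Two reversible stages in series are equivalent to a single Carnot engine between T_H and T_C, so η_total = 1 − T_C/T_H = 1 − 368.15/609.26 = 0.3957.
W_total = η_total · Q_H = 0.3957 × 551 = 218 kJ.

W_total ≈ 218 kJ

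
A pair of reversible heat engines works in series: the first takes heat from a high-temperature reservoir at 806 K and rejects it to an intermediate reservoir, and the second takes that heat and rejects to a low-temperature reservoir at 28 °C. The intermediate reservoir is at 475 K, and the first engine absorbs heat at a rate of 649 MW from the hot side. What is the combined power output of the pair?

Ẇ_total ≈ 406.5 MW

T_C = 28 °C → 28 + 273.15 = 301.15 K.
Two reversible stages in series are equivalent to a single Carnot engine between T_H and T_C, so η_total = 1 − T_C/T_H = 1 − 301.15/806.00 = 0.6264.
W_total = η_total · Q_H = 0.6264 × 649 = 406.5 MW.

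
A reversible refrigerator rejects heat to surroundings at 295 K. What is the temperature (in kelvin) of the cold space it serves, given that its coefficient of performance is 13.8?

COP_R = T_C/(T_H − T_C) ⇒ T_C = T_H·COP_R/(1 + COP_R) = 295.00 × 13.8/(1 + 13.8) = 275 K.

T_C ≈ 275 K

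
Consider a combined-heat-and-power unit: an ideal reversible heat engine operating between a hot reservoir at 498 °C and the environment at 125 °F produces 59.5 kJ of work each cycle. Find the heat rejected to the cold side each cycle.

Q_C ≈ 43.3 kJ

T_H = 498 °C → 498 + 273.15 = 771.15 K.
T_C = 125 °F → (125 − 32) × 5/9 = 51.67 °C = 324.82 K.
Since the cycle is reversible, η = 1 − T_C/T_H = 1 − 324.82/771.15 = 0.5788.
Since Q_C/Q_H = T_C/T_H and Q_H = W/η, Q_C = W·T_C/(T_H − T_C) = 59.5 × 324.82/446.33 = 43.3 kJ.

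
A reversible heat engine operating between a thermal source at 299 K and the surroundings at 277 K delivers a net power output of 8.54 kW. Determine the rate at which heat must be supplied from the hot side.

Q̇_H ≈ 116 kW

For a reversible engine, η = 1 − T_C/T_H = 1 − 277.00/299.00 = 0.0736.
Q_H = W/η = 8.54/0.0736 = 116 kW.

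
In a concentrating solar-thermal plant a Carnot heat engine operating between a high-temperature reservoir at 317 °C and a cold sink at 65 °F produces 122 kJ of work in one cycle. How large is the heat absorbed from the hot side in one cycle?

Q_H ≈ 241 kJ

T_H = 317 °C → 317 + 273.15 = 590.15 K.
T_C = 65 °F → (65 − 32) × 5/9 = 18.33 °C = 291.48 K.
Since the cycle is reversible, η = 1 − T_C/T_H = 1 − 291.48/590.15 = 0.5061.
Q_H = W/η = 122/0.5061 = 241 kJ.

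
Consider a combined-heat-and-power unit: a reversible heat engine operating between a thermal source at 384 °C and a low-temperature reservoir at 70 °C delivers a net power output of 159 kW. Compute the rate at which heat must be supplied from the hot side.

T_H = 384 °C → 384 + 273.15 = 657.15 K.
T_C = 70 °C → 70 + 273.15 = 343.15 K.
Since the cycle is reversible, η = 1 − T_C/T_H = 1 − 343.15/657.15 = 0.4778.
Q_H = W/η = 159/0.4778 = 332.8 kW.

Q̇_H ≈ 332.8 kW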